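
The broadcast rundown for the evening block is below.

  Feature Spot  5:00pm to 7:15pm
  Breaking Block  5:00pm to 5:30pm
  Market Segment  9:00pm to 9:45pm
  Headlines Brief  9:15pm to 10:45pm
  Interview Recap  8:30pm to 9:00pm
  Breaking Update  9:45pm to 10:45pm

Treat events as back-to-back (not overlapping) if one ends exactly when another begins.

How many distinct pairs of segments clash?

Two intervals overlap when each starts before the other ends.
Sorted by start: Feature Spot, Breaking Block, Interview Recap, Market Segment, Headlines Brief, Breaking Update.
Breaking Block starts before Feature Spot ends → Feature Spot and Breaking Block overlap.
Interview Recap starts after Feature Spot ends; Feature Spot is clear from here.
Interview Recap starts after Breaking Block ends; Breaking Block is clear from here.
Market Segment starts exactly when Interview Recap ends (back-to-back, no overlap); Interview Recap is clear from here.
Headlines Brief starts before Market Segment ends → Market Segment and Headlines Brief overlap.
Breaking Update starts exactly when Market Segment ends (back-to-back, no overlap).
Breaking Update starts before Headlines Brief ends → Headlines Brief and Breaking Update overlap.
Overlapping pairs: Breaking Block & Feature Spot, Breaking Update & Headlines Brief, Headlines Brief & Market Segment — 3 in total.

3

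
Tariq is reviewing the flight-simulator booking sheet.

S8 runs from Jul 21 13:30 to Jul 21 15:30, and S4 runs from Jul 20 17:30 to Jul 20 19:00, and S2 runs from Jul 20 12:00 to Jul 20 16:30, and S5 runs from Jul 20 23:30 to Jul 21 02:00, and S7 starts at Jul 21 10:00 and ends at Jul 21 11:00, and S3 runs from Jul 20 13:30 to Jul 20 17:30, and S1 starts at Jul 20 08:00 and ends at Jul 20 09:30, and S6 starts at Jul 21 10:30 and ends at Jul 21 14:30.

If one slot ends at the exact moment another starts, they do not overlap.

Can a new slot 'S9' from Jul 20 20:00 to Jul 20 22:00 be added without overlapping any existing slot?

Yes — the slot is free

S1: ends Jul 20 09:30 at or before S9 starts Jul 20 20:00 → clear.
S2: ends Jul 20 16:30 at or before S9 starts Jul 20 20:00 → clear.
S3: ends Jul 20 17:30 at or before S9 starts Jul 20 20:00 → clear.
S4: ends Jul 20 19:00 at or before S9 starts Jul 20 20:00 → clear.
S5: starts Jul 20 23:30 at or after S9 ends Jul 20 22:00 → clear.
S7: starts Jul 21 10:00 at or after S9 ends Jul 20 22:00 → clear.
S6: starts Jul 21 10:30 at or after S9 ends Jul 20 22:00 → clear.
S8: starts Jul 21 13:30 at or after S9 ends Jul 20 22:00 → clear.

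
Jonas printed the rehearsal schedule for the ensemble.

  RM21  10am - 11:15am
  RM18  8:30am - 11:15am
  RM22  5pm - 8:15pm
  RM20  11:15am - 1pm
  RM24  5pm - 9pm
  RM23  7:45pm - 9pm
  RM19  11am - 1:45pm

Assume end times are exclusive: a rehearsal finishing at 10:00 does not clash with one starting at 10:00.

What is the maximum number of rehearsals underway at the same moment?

3

Sweep the timeline, counting +1 at each start and −1 at each end (ends before starts at a tie):
8:30am start RM18 → 1
10am start RM21 → 2
11am start RM19 → 3
11:15am end RM18 → 2
11:15am end RM21 → 1
11:15am start RM20 → 2
1pm end RM20 → 1
1:45pm end RM19 → 0
5pm start RM22 → 1
5pm start RM24 → 2
7:45pm start RM23 → 3
8:15pm end RM22 → 2
9pm end RM23 → 1
9pm end RM24 → 0
Peak is 3, at 11am (RM18, RM19, RM21).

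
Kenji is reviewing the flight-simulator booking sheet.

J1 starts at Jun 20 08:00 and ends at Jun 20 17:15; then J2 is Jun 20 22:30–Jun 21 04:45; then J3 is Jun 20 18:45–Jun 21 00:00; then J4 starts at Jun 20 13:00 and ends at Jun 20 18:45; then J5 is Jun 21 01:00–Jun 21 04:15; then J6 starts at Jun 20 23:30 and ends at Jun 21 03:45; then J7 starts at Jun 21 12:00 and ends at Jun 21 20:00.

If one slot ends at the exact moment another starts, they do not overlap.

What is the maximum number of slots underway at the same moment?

Walk through starts and ends in time order (an end at T is processed before a start at T):
Jun 20 08:00 start J1 → 1
Jun 20 13:00 start J4 → 2
Jun 20 17:15 end J1 → 1
Jun 20 18:45 end J4 → 0
Jun 20 18:45 start J3 → 1
Jun 20 22:30 start J2 → 2
Jun 20 23:30 start J6 → 3
Jun 21 00:00 end J3 → 2
Jun 21 01:00 start J5 → 3
Jun 21 03:45 end J6 → 2
Jun 21 04:15 end J5 → 1
Jun 21 04:45 end J2 → 0
Jun 21 12:00 start J7 → 1
Jun 21 20:00 end J7 → 0
Peak is 3, at Jun 20 23:30 (J2, J3, J6).

3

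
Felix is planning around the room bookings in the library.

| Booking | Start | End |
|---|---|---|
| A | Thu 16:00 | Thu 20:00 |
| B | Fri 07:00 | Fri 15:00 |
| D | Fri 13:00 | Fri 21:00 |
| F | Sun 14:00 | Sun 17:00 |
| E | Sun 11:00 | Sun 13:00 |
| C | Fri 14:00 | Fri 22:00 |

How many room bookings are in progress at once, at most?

Walk through starts and ends in time order (an end at T is processed before a start at T):
Thu 16:00 start A → 1
Thu 20:00 end A → 0
Fri 07:00 start B → 1
Fri 13:00 start D → 2
Fri 14:00 start C → 3
Fri 15:00 end B → 2
Fri 21:00 end D → 1
Fri 22:00 end C → 0
Sun 11:00 start E → 1
Sun 13:00 end E → 0
Sun 14:00 start F → 1
Sun 17:00 end F → 0
Peak is 3, at Fri 14:00 (B, C, D).

3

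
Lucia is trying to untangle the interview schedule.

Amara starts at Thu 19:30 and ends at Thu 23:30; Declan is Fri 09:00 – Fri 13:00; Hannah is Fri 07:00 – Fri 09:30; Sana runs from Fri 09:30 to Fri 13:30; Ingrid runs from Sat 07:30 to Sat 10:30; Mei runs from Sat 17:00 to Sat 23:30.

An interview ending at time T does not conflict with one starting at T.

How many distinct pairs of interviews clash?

2

Two intervals overlap when each starts before the other ends.
Sorted by start: Amara, Hannah, Declan, Sana, Ingrid, Mei.
Hannah starts after Amara ends — done with Amara.
Declan starts before Hannah ends → Hannah and Declan overlap.
Sana starts exactly when Hannah ends (back-to-back, no overlap) — done with Hannah.
Sana starts before Declan ends → Declan and Sana overlap.
Ingrid starts after Declan ends — done with Declan.
Ingrid starts after Sana ends — done with Sana.
Mei starts after Ingrid ends.
Overlapping pairs: Declan & Hannah, Declan & Sana — 2 in total.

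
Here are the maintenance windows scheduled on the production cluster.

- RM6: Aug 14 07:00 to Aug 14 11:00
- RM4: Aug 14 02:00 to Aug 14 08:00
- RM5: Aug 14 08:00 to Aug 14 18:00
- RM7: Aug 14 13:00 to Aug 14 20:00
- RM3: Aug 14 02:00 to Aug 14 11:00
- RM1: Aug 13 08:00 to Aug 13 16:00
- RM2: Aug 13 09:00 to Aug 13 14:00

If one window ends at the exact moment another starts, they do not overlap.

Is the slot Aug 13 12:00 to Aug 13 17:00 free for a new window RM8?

No — it overlaps RM1, RM2

RM1: starts Aug 13 08:00 before RM8 ends Aug 13 17:00, and ends Aug 13 16:00 after RM8 starts Aug 13 12:00 → overlap.
RM2: starts Aug 13 09:00 before RM8 ends Aug 13 17:00, and ends Aug 13 14:00 after RM8 starts Aug 13 12:00 → overlap.
RM3: starts Aug 14 02:00 at or after RM8 ends Aug 13 17:00 → clear.
RM4: starts Aug 14 02:00 at or after RM8 ends Aug 13 17:00 → clear.
RM6: starts Aug 14 07:00 at or after RM8 ends Aug 13 17:00 → clear.
RM5: starts Aug 14 08:00 at or after RM8 ends Aug 13 17:00 → clear.
RM7: starts Aug 14 13:00 at or after RM8 ends Aug 13 17:00 → clear.
RM8 overlaps RM1, RM2.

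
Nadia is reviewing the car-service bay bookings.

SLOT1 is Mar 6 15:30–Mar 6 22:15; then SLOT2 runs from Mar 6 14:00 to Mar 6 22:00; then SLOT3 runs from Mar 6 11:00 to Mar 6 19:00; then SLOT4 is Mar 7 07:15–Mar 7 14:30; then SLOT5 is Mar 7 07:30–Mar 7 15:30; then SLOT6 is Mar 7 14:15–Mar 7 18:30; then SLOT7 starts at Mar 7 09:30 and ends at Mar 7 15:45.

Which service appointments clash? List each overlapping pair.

Check each pair: they overlap iff neither finishes before the other starts.
Sorted by start: SLOT3, SLOT2, SLOT1, SLOT4, SLOT5, SLOT7, SLOT6.
SLOT2 starts before SLOT3 ends → SLOT3 and SLOT2 overlap.
SLOT1 starts before SLOT3 ends → SLOT3 and SLOT1 overlap.
SLOT4 starts after SLOT3 ends; SLOT3 is clear from here.
SLOT1 starts before SLOT2 ends → SLOT2 and SLOT1 overlap.
SLOT4 starts after SLOT2 ends; SLOT2 is clear from here.
SLOT4 starts after SLOT1 ends; SLOT1 is clear from here.
SLOT5 starts before SLOT4 ends → SLOT4 and SLOT5 overlap.
SLOT7 starts before SLOT4 ends → SLOT4 and SLOT7 overlap.
SLOT6 starts before SLOT4 ends → SLOT4 and SLOT6 overlap.
SLOT7 starts before SLOT5 ends → SLOT5 and SLOT7 overlap.
SLOT6 starts before SLOT5 ends → SLOT5 and SLOT6 overlap.
SLOT6 starts before SLOT7 ends → SLOT7 and SLOT6 overlap.

SLOT1 & SLOT2, SLOT1 & SLOT3, SLOT2 & SLOT3, SLOT4 & SLOT5, SLOT4 & SLOT6, SLOT4 & SLOT7, SLOT5 & SLOT6, SLOT5 & SLOT7, SLOT6 & SLOT7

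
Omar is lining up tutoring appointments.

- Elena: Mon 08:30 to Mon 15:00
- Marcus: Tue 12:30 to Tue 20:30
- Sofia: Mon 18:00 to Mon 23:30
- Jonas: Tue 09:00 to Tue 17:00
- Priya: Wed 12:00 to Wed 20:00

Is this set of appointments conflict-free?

No

Check each pair: they overlap iff neither finishes before the other starts.
Sorted by start: Elena, Sofia, Jonas, Marcus, Priya.
Sofia starts after Elena ends, so Elena has no further overlaps.
Jonas starts after Sofia ends, so Sofia has no further overlaps.
Marcus starts before Jonas ends → Jonas and Marcus overlap.
That's a conflict, so the schedule is not conflict-free.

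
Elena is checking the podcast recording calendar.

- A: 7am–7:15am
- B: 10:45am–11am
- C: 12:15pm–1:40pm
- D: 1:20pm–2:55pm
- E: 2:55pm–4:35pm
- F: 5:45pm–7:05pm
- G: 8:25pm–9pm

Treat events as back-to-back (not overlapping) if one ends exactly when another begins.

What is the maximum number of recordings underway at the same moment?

2

Sweep the timeline, counting +1 at each start and −1 at each end (ends before starts at a tie):
7am start A → 1
7:15am end A → 0
10:45am start B → 1
11am end B → 0
12:15pm start C → 1
1:20pm start D → 2
1:40pm end C → 1
2:55pm end D → 0
2:55pm start E → 1
4:35pm end E → 0
5:45pm start F → 1
7:05pm end F → 0
8:25pm start G → 1
9pm end G → 0
Peak is 2, at 1:20pm (C, D).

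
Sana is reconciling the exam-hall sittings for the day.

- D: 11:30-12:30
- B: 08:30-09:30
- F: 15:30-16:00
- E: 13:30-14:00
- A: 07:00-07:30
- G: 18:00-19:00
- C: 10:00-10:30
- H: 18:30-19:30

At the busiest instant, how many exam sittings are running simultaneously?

2

Sort all start/end points and keep a running count:
07:00 start A → 1
07:30 end A → 0
08:30 start B → 1
09:30 end B → 0
10:00 start C → 1
10:30 end C → 0
11:30 start D → 1
12:30 end D → 0
13:30 start E → 1
14:00 end E → 0
15:30 start F → 1
16:00 end F → 0
18:00 start G → 1
18:30 start H → 2
19:00 end G → 1
19:30 end H → 0
Peak is 2, at 18:30 (G, H).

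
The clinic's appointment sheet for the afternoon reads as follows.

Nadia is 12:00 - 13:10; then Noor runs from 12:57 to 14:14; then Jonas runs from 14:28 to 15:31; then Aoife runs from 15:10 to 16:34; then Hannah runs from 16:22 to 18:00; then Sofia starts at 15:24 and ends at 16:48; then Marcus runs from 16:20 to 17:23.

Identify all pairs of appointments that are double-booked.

Aoife & Hannah, Aoife & Jonas, Aoife & Marcus, Aoife & Sofia, Hannah & Marcus, Hannah & Sofia, Jonas & Sofia, Marcus & Sofia, Nadia & Noor

Sorted by start: Nadia, Noor, Jonas, Aoife, Sofia, Marcus, Hannah.
Noor starts before Nadia ends → Nadia and Noor overlap.
Jonas starts after Nadia ends — done with Nadia.
Jonas starts after Noor ends — done with Noor.
Aoife starts before Jonas ends → Jonas and Aoife overlap.
Sofia starts before Jonas ends → Jonas and Sofia overlap.
Marcus starts after Jonas ends — done with Jonas.
Sofia starts before Aoife ends → Aoife and Sofia overlap.
Marcus starts before Aoife ends → Aoife and Marcus overlap.
Hannah starts before Aoife ends → Aoife and Hannah overlap.
Marcus starts before Sofia ends → Sofia and Marcus overlap.
Hannah starts before Sofia ends → Sofia and Hannah overlap.
Hannah starts before Marcus ends → Marcus and Hannah overlap.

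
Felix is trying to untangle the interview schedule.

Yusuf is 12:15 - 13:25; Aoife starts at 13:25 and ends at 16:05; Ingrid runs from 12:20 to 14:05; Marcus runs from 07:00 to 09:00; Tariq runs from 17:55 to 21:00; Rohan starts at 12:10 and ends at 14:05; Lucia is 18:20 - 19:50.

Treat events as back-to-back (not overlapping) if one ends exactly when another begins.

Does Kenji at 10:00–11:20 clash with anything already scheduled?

Marcus: ends 09:00 at or before Kenji starts 10:00 → clear.
Rohan: starts 12:10 at or after Kenji ends 11:20 → clear.
Yusuf: starts 12:15 at or after Kenji ends 11:20 → clear.
Ingrid: starts 12:20 at or after Kenji ends 11:20 → clear.
Aoife: starts 13:25 at or after Kenji ends 11:20 → clear.
Tariq: starts 17:55 at or after Kenji ends 11:20 → clear.
Lucia: starts 18:20 at or after Kenji ends 11:20 → clear.

No — it doesn't clash with anything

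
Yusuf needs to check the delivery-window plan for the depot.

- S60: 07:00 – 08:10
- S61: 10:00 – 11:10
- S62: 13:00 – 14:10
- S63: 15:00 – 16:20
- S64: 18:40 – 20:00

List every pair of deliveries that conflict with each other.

Check each pair: they overlap iff neither finishes before the other starts.
Sorted by start: S60, S61, S62, S63, S64.
S61 starts after S60 ends, so S60 has no further overlaps.
S62 starts after S61 ends, so S61 has no further overlaps.
S63 starts after S62 ends, so S62 has no further overlaps.
S64 starts after S63 ends.

no conflicts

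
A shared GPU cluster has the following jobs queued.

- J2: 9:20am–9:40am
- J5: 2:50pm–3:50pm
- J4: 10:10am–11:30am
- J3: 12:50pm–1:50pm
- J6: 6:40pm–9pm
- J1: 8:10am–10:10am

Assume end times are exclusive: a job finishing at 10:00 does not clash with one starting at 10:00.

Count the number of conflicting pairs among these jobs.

1

Sorted by start: J1, J2, J4, J3, J5, J6.
J2 starts before J1 ends → J1 and J2 overlap.
J4 starts exactly when J1 ends (back-to-back, no overlap); J1 is clear from here.
J4 starts after J2 ends; J2 is clear from here.
J3 starts after J4 ends; J4 is clear from here.
J5 starts after J3 ends; J3 is clear from here.
J6 starts after J5 ends.
Overlapping pairs: J1 & J2 — 1 in total.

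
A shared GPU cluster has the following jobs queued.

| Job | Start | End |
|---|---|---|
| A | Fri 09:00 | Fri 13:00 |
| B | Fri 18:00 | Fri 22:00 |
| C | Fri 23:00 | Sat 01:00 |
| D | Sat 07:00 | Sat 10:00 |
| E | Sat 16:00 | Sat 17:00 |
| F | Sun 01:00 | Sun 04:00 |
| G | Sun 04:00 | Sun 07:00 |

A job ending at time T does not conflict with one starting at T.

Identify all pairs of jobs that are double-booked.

no conflicts

Two intervals overlap when each starts before the other ends.
Sorted by start: A, B, C, D, E, F, G.
B starts after A ends, so nothing later overlaps A either.
C starts after B ends, so nothing later overlaps B either.
D starts after C ends, so nothing later overlaps C either.
E starts after D ends, so nothing later overlaps D either.
F starts after E ends, so nothing later overlaps E either.
G starts exactly when F ends (back-to-back, no overlap).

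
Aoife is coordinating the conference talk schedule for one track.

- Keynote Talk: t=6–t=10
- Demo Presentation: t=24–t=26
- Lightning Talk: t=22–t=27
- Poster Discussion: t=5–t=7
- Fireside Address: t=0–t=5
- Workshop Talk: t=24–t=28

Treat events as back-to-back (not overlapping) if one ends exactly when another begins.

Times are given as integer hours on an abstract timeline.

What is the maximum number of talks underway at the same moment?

3

Walk through starts and ends in time order (an end at T is processed before a start at T):
t=0 start Fireside Address → 1
t=5 end Fireside Address → 0
t=5 start Poster Discussion → 1
t=6 start Keynote Talk → 2
t=7 end Poster Discussion → 1
t=10 end Keynote Talk → 0
t=22 start Lightning Talk → 1
t=24 start Demo Presentation → 2
t=24 start Workshop Talk → 3
t=26 end Demo Presentation → 2
t=27 end Lightning Talk → 1
t=28 end Workshop Talk → 0
Peak is 3, at t=24 (Demo Presentation, Lightning Talk, Workshop Talk).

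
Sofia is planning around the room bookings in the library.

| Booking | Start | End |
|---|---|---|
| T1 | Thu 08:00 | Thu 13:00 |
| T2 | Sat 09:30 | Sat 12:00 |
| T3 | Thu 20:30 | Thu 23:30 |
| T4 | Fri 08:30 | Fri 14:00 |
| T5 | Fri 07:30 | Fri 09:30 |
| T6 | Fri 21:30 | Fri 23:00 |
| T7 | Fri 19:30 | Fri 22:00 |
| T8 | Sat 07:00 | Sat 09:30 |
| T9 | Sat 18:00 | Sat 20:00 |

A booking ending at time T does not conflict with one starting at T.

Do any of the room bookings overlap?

Yes

Sorted by start: T1, T3, T5, T4, T7, T6, T8, T2, T9.
T3 starts after T1 ends — done with T1.
T5 starts after T3 ends — done with T3.
T4 starts before T5 ends → T5 and T4 overlap.
That's a conflict, so the schedule is not conflict-free.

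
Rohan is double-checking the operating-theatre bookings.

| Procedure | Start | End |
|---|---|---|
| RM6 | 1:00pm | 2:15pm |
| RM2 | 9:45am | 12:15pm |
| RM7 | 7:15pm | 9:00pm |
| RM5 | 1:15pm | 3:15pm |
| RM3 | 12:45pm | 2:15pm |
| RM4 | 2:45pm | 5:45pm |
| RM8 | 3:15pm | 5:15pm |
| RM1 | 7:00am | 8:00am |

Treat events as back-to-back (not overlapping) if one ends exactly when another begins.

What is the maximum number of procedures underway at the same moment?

Sweep the timeline, counting +1 at each start and −1 at each end (ends before starts at a tie):
7:00am start RM1 → 1
8:00am end RM1 → 0
9:45am start RM2 → 1
12:15pm end RM2 → 0
12:45pm start RM3 → 1
1:00pm start RM6 → 2
1:15pm start RM5 → 3
2:15pm end RM3 → 2
2:15pm end RM6 → 1
2:45pm start RM4 → 2
3:15pm end RM5 → 1
3:15pm start RM8 → 2
5:15pm end RM8 → 1
5:45pm end RM4 → 0
7:15pm start RM7 → 1
9:00pm end RM7 → 0
Peak is 3, at 1:15pm (RM3, RM5, RM6).

3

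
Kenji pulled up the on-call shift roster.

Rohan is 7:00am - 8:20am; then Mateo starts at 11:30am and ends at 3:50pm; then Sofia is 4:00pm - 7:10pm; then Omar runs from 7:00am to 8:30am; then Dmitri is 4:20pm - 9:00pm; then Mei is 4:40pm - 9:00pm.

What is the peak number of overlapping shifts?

Sweep the timeline, counting +1 at each start and −1 at each end (ends before starts at a tie):
7:00am start Omar → 1
7:00am start Rohan → 2
8:20am end Rohan → 1
8:30am end Omar → 0
11:30am start Mateo → 1
3:50pm end Mateo → 0
4:00pm start Sofia → 1
4:20pm start Dmitri → 2
4:40pm start Mei → 3
7:10pm end Sofia → 2
9:00pm end Dmitri → 1
9:00pm end Mei → 0
Peak is 3, at 4:40pm (Dmitri, Mei, Sofia).

3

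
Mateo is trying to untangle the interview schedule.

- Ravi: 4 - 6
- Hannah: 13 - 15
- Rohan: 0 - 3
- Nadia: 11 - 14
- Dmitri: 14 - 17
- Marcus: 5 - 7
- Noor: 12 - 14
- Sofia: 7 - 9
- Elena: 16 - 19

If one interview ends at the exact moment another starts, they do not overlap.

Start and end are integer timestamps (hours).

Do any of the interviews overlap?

Yes

Sorted by start: Rohan, Ravi, Marcus, Sofia, Nadia, Noor, Hannah, Dmitri, Elena.
Ravi starts after Rohan ends, so Rohan has no further overlaps.
Marcus starts before Ravi ends → Ravi and Marcus overlap.
That's a conflict, so the schedule is not conflict-free.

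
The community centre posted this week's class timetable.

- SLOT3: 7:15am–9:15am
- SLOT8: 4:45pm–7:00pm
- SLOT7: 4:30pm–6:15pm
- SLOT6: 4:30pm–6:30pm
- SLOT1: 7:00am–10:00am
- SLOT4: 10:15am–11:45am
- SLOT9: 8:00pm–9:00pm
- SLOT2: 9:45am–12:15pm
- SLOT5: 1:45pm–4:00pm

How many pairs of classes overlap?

6

Sorted by start: SLOT1, SLOT3, SLOT2, SLOT4, SLOT5, SLOT6, SLOT7, SLOT8, SLOT9.
SLOT3 starts before SLOT1 ends → SLOT1 and SLOT3 overlap.
SLOT2 starts before SLOT1 ends → SLOT1 and SLOT2 overlap.
SLOT4 starts after SLOT1 ends, so SLOT1 has no further overlaps.
SLOT2 starts after SLOT3 ends, so SLOT3 has no further overlaps.
SLOT4 starts before SLOT2 ends → SLOT2 and SLOT4 overlap.
SLOT5 starts after SLOT2 ends, so SLOT2 has no further overlaps.
SLOT5 starts after SLOT4 ends, so SLOT4 has no further overlaps.
SLOT6 starts after SLOT5 ends, so SLOT5 has no further overlaps.
SLOT7 starts before SLOT6 ends → SLOT6 and SLOT7 overlap.
SLOT8 starts before SLOT6 ends → SLOT6 and SLOT8 overlap.
SLOT9 starts after SLOT6 ends.
SLOT8 starts before SLOT7 ends → SLOT7 and SLOT8 overlap.
SLOT9 starts after SLOT7 ends.
SLOT9 starts after SLOT8 ends.
Overlapping pairs: SLOT1 & SLOT2, SLOT1 & SLOT3, SLOT2 & SLOT4, SLOT6 & SLOT7, SLOT6 & SLOT8, SLOT7 & SLOT8 — 6 in total.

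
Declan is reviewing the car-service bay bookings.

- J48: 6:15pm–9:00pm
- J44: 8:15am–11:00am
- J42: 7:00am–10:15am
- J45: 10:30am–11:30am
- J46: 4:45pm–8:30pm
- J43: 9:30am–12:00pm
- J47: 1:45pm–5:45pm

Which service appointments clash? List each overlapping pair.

Check each pair: they overlap iff neither finishes before the other starts.
Sorted by start: J42, J44, J43, J45, J47, J46, J48.
J44 starts before J42 ends → J42 and J44 overlap.
J43 starts before J42 ends → J42 and J43 overlap.
J45 starts after J42 ends; J42 is clear from here.
J43 starts before J44 ends → J44 and J43 overlap.
J45 starts before J44 ends → J44 and J45 overlap.
J47 starts after J44 ends; J44 is clear from here.
J45 starts before J43 ends → J43 and J45 overlap.
J47 starts after J43 ends; J43 is clear from here.
J47 starts after J45 ends; J45 is clear from here.
J46 starts before J47 ends → J47 and J46 overlap.
J48 starts after J47 ends.
J48 starts before J46 ends → J46 and J48 overlap.

J42 & J43, J42 & J44, J43 & J44, J43 & J45, J44 & J45, J46 & J47, J46 & J48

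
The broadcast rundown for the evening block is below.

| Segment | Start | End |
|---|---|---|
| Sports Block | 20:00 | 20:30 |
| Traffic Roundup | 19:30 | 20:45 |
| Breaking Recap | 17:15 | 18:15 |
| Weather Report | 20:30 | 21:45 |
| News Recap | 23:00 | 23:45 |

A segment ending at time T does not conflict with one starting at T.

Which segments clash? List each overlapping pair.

Two intervals overlap when each starts before the other ends.
Sorted by start: Breaking Recap, Traffic Roundup, Sports Block, Weather Report, News Recap.
Traffic Roundup starts after Breaking Recap ends, so Breaking Recap has no further overlaps.
Sports Block starts before Traffic Roundup ends → Traffic Roundup and Sports Block overlap.
Weather Report starts before Traffic Roundup ends → Traffic Roundup and Weather Report overlap.
News Recap starts after Traffic Roundup ends.
Weather Report starts exactly when Sports Block ends (back-to-back, no overlap), so Sports Block has no further overlaps.
News Recap starts after Weather Report ends.

Sports Block & Traffic Roundup, Traffic Roundup & Weather Report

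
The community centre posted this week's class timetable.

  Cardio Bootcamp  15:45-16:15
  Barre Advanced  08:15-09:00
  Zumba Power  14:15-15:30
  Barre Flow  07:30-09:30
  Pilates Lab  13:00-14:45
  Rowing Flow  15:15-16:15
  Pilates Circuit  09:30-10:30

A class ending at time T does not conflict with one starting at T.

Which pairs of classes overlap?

Barre Advanced & Barre Flow, Cardio Bootcamp & Rowing Flow, Pilates Lab & Zumba Power, Rowing Flow & Zumba Power

Sorted by start: Barre Flow, Barre Advanced, Pilates Circuit, Pilates Lab, Zumba Power, Rowing Flow, Cardio Bootcamp.
Barre Advanced starts before Barre Flow ends → Barre Flow and Barre Advanced overlap.
Pilates Circuit starts exactly when Barre Flow ends (back-to-back, no overlap), so Barre Flow has no further overlaps.
Pilates Circuit starts after Barre Advanced ends, so Barre Advanced has no further overlaps.
Pilates Lab starts after Pilates Circuit ends, so Pilates Circuit has no further overlaps.
Zumba Power starts before Pilates Lab ends → Pilates Lab and Zumba Power overlap.
Rowing Flow starts after Pilates Lab ends, so Pilates Lab has no further overlaps.
Rowing Flow starts before Zumba Power ends → Zumba Power and Rowing Flow overlap.
Cardio Bootcamp starts after Zumba Power ends.
Cardio Bootcamp starts before Rowing Flow ends → Rowing Flow and Cardio Bootcamp overlap.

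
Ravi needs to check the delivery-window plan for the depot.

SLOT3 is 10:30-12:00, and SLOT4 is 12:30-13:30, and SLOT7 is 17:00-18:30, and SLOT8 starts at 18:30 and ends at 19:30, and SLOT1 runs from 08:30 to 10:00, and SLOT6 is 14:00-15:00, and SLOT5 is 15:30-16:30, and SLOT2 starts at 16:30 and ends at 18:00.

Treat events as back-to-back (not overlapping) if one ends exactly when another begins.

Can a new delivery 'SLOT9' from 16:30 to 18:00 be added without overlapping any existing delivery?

No — it overlaps SLOT2, SLOT7

SLOT1: ends 10:00 at or before SLOT9 starts 16:30 → clear.
SLOT3: ends 12:00 at or before SLOT9 starts 16:30 → clear.
SLOT4: ends 13:30 at or before SLOT9 starts 16:30 → clear.
SLOT6: ends 15:00 at or before SLOT9 starts 16:30 → clear.
SLOT5: ends 16:30 at or before SLOT9 starts 16:30 → clear.
SLOT2: starts 16:30 before SLOT9 ends 18:00, and ends 18:00 after SLOT9 starts 16:30 → overlap.
SLOT7: starts 17:00 before SLOT9 ends 18:00, and ends 18:30 after SLOT9 starts 16:30 → overlap.
SLOT8: starts 18:30 at or after SLOT9 ends 18:00 → clear.
SLOT9 overlaps SLOT2, SLOT7.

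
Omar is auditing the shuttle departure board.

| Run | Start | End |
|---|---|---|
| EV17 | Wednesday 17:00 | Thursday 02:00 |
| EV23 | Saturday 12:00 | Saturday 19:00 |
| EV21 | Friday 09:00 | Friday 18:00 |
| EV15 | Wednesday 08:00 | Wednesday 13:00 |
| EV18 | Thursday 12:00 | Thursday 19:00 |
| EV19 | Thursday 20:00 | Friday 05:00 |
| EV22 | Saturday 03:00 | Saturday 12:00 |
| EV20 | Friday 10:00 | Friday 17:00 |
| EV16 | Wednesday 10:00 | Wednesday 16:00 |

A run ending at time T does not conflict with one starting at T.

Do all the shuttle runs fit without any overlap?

No

Two intervals overlap when each starts before the other ends.
Sorted by start: EV15, EV16, EV17, EV18, EV19, EV21, EV20, EV22, EV23.
EV16 starts before EV15 ends → EV15 and EV16 overlap.
That's a conflict, so the schedule is not conflict-free.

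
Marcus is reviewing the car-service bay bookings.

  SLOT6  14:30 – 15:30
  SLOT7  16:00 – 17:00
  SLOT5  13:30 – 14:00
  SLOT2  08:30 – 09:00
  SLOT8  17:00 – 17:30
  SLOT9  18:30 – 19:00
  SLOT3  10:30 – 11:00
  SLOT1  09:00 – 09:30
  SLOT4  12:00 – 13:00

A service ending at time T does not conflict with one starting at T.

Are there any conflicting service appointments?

No

Sorted by start: SLOT2, SLOT1, SLOT3, SLOT4, SLOT5, SLOT6, SLOT7, SLOT8, SLOT9.
SLOT1 starts exactly when SLOT2 ends (back-to-back, no overlap), so nothing later overlaps SLOT2 either.
SLOT3 starts after SLOT1 ends, so nothing later overlaps SLOT1 either.
SLOT4 starts after SLOT3 ends, so nothing later overlaps SLOT3 either.
SLOT5 starts after SLOT4 ends, so nothing later overlaps SLOT4 either.
SLOT6 starts after SLOT5 ends, so nothing later overlaps SLOT5 either.
SLOT7 starts after SLOT6 ends, so nothing later overlaps SLOT6 either.
SLOT8 starts exactly when SLOT7 ends (back-to-back, no overlap), so nothing later overlaps SLOT7 either.
SLOT9 starts after SLOT8 ends.
Every pair is clear; the schedule has no overlaps.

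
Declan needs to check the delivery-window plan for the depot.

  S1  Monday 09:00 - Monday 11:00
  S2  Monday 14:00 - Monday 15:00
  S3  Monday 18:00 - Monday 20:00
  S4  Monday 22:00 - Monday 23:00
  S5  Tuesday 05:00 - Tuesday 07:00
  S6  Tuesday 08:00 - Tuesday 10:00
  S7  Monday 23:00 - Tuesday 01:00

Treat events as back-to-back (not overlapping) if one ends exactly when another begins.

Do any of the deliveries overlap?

No

Sorted by start: S1, S2, S3, S4, S7, S5, S6.
S2 starts after S1 ends, so nothing later overlaps S1 either.
S3 starts after S2 ends, so nothing later overlaps S2 either.
S4 starts after S3 ends, so nothing later overlaps S3 either.
S7 starts exactly when S4 ends (back-to-back, no overlap), so nothing later overlaps S4 either.
S5 starts after S7 ends, so nothing later overlaps S7 either.
S6 starts after S5 ends.
Every pair is clear; the schedule has no overlaps.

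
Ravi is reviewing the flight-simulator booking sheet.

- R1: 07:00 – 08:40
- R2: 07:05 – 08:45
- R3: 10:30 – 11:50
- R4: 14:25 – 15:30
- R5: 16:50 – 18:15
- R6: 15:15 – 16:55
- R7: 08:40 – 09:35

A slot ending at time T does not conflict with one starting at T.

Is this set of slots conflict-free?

No

Sorted by start: R1, R2, R7, R3, R4, R6, R5.
R2 starts before R1 ends → R1 and R2 overlap.
That's a conflict, so the schedule is not conflict-free.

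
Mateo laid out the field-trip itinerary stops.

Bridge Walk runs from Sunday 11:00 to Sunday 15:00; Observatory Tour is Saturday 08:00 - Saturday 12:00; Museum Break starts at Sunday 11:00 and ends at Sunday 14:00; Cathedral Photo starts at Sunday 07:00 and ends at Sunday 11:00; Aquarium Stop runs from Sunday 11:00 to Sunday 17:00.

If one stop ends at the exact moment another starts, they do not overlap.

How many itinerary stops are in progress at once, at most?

3

Walk through starts and ends in time order (an end at T is processed before a start at T):
Saturday 08:00 start Observatory Tour → 1
Saturday 12:00 end Observatory Tour → 0
Sunday 07:00 start Cathedral Photo → 1
Sunday 11:00 end Cathedral Photo → 0
Sunday 11:00 start Aquarium Stop → 1
Sunday 11:00 start Bridge Walk → 2
Sunday 11:00 start Museum Break → 3
Sunday 14:00 end Museum Break → 2
Sunday 15:00 end Bridge Walk → 1
Sunday 17:00 end Aquarium Stop → 0
Peak is 3, at Sunday 11:00 (Aquarium Stop, Bridge Walk, Museum Break).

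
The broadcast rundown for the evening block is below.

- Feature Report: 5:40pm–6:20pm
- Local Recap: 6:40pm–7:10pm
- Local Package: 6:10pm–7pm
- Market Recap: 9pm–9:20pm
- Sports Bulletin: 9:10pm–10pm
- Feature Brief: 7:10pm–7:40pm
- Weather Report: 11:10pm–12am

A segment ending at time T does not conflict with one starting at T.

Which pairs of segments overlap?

Feature Report & Local Package, Local Package & Local Recap, Market Recap & Sports Bulletin

Two intervals overlap when each starts before the other ends.
Sorted by start: Feature Report, Local Package, Local Recap, Feature Brief, Market Recap, Sports Bulletin, Weather Report.
Local Package starts before Feature Report ends → Feature Report and Local Package overlap.
Local Recap starts after Feature Report ends, so Feature Report has no further overlaps.
Local Recap starts before Local Package ends → Local Package and Local Recap overlap.
Feature Brief starts after Local Package ends, so Local Package has no further overlaps.
Feature Brief starts exactly when Local Recap ends (back-to-back, no overlap), so Local Recap has no further overlaps.
Market Recap starts after Feature Brief ends, so Feature Brief has no further overlaps.
Sports Bulletin starts before Market Recap ends → Market Recap and Sports Bulletin overlap.
Weather Report starts after Market Recap ends.
Weather Report starts after Sports Bulletin ends.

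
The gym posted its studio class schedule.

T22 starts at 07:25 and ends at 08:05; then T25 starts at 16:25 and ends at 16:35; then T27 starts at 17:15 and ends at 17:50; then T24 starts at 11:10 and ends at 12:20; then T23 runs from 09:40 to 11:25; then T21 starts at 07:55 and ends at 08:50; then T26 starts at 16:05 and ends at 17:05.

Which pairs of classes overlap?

Sorted by start: T22, T21, T23, T24, T26, T25, T27.
T21 starts before T22 ends → T22 and T21 overlap.
T23 starts after T22 ends — done with T22.
T23 starts after T21 ends — done with T21.
T24 starts before T23 ends → T23 and T24 overlap.
T26 starts after T23 ends — done with T23.
T26 starts after T24 ends — done with T24.
T25 starts before T26 ends → T26 and T25 overlap.
T27 starts after T26 ends.
T27 starts after T25 ends.

T21 & T22, T23 & T24, T25 & T26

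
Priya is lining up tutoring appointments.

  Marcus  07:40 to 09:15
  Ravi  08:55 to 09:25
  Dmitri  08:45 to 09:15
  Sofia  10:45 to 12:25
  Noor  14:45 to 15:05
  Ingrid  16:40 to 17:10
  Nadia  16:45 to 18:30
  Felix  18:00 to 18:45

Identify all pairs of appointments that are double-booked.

Sorted by start: Marcus, Dmitri, Ravi, Sofia, Noor, Ingrid, Nadia, Felix.
Dmitri starts before Marcus ends → Marcus and Dmitri overlap.
Ravi starts before Marcus ends → Marcus and Ravi overlap.
Sofia starts after Marcus ends — done with Marcus.
Ravi starts before Dmitri ends → Dmitri and Ravi overlap.
Sofia starts after Dmitri ends — done with Dmitri.
Sofia starts after Ravi ends — done with Ravi.
Noor starts after Sofia ends — done with Sofia.
Ingrid starts after Noor ends — done with Noor.
Nadia starts before Ingrid ends → Ingrid and Nadia overlap.
Felix starts after Ingrid ends.
Felix starts before Nadia ends → Nadia and Felix overlap.

Dmitri & Marcus, Dmitri & Ravi, Felix & Nadia, Ingrid & Nadia, Marcus & Ravi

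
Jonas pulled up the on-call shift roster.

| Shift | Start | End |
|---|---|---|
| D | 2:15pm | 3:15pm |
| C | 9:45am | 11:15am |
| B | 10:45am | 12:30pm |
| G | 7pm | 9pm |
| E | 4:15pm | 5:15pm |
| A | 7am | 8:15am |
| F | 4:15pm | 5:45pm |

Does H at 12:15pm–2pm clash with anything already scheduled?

Yes — it overlaps B

A: ends 8:15am at or before H starts 12:15pm → clear.
C: ends 11:15am at or before H starts 12:15pm → clear.
B: starts 10:45am before H ends 2pm, and ends 12:30pm after H starts 12:15pm → overlap.
D: starts 2:15pm at or after H ends 2pm → clear.
E: starts 4:15pm at or after H ends 2pm → clear.
F: starts 4:15pm at or after H ends 2pm → clear.
G: starts 7pm at or after H ends 2pm → clear.
H overlaps B.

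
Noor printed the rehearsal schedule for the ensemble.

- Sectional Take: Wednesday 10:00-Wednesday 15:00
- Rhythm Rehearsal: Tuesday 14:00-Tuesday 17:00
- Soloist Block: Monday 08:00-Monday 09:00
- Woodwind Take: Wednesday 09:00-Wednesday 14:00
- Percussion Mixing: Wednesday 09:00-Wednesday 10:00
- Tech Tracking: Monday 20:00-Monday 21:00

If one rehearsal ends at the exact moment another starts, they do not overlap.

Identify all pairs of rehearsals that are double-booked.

Percussion Mixing & Woodwind Take, Sectional Take & Woodwind Take

Sorted by start: Soloist Block, Tech Tracking, Rhythm Rehearsal, Percussion Mixing, Woodwind Take, Sectional Take.
Tech Tracking starts after Soloist Block ends, so nothing later overlaps Soloist Block either.
Rhythm Rehearsal starts after Tech Tracking ends, so nothing later overlaps Tech Tracking either.
Percussion Mixing starts after Rhythm Rehearsal ends, so nothing later overlaps Rhythm Rehearsal either.
Woodwind Take starts before Percussion Mixing ends → Percussion Mixing and Woodwind Take overlap.
Sectional Take starts exactly when Percussion Mixing ends (back-to-back, no overlap).
Sectional Take starts before Woodwind Take ends → Woodwind Take and Sectional Take overlap.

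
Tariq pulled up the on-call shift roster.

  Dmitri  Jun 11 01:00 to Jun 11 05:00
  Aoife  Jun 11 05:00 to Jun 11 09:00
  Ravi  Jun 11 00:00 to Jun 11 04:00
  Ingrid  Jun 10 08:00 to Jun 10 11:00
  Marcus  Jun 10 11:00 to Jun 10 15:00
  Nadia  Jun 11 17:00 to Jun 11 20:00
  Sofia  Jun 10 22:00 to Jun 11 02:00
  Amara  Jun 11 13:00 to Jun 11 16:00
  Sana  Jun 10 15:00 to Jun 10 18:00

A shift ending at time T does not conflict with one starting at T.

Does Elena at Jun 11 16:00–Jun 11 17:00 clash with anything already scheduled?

Ingrid: ends Jun 10 11:00 at or before Elena starts Jun 11 16:00 → clear.
Marcus: ends Jun 10 15:00 at or before Elena starts Jun 11 16:00 → clear.
Sana: ends Jun 10 18:00 at or before Elena starts Jun 11 16:00 → clear.
Sofia: ends Jun 11 02:00 at or before Elena starts Jun 11 16:00 → clear.
Ravi: ends Jun 11 04:00 at or before Elena starts Jun 11 16:00 → clear.
Dmitri: ends Jun 11 05:00 at or before Elena starts Jun 11 16:00 → clear.
Aoife: ends Jun 11 09:00 at or before Elena starts Jun 11 16:00 → clear.
Amara: ends Jun 11 16:00 at or before Elena starts Jun 11 16:00 → clear.
Nadia: starts Jun 11 17:00 at or after Elena ends Jun 11 17:00 → clear.

No — it doesn't clash with anything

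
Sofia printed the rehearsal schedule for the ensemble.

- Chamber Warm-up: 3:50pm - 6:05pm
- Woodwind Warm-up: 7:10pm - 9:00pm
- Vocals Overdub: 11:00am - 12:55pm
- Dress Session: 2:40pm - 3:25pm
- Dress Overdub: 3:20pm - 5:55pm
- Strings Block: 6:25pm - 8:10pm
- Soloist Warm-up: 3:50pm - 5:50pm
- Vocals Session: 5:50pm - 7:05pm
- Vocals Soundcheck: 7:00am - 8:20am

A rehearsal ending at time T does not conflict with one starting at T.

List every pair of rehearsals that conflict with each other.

Chamber Warm-up & Dress Overdub, Chamber Warm-up & Soloist Warm-up, Chamber Warm-up & Vocals Session, Dress Overdub & Dress Session, Dress Overdub & Soloist Warm-up, Dress Overdub & Vocals Session, Strings Block & Vocals Session, Strings Block & Woodwind Warm-up

Sorted by start: Vocals Soundcheck, Vocals Overdub, Dress Session, Dress Overdub, Soloist Warm-up, Chamber Warm-up, Vocals Session, Strings Block, Woodwind Warm-up.
Vocals Overdub starts after Vocals Soundcheck ends — done with Vocals Soundcheck.
Dress Session starts after Vocals Overdub ends — done with Vocals Overdub.
Dress Overdub starts before Dress Session ends → Dress Session and Dress Overdub overlap.
Soloist Warm-up starts after Dress Session ends — done with Dress Session.
Soloist Warm-up starts before Dress Overdub ends → Dress Overdub and Soloist Warm-up overlap.
Chamber Warm-up starts before Dress Overdub ends → Dress Overdub and Chamber Warm-up overlap.
Vocals Session starts before Dress Overdub ends → Dress Overdub and Vocals Session overlap.
Strings Block starts after Dress Overdub ends — done with Dress Overdub.
Chamber Warm-up starts before Soloist Warm-up ends → Soloist Warm-up and Chamber Warm-up overlap.
Vocals Session starts exactly when Soloist Warm-up ends (back-to-back, no overlap) — done with Soloist Warm-up.
Vocals Session starts before Chamber Warm-up ends → Chamber Warm-up and Vocals Session overlap.
Strings Block starts after Chamber Warm-up ends — done with Chamber Warm-up.
Strings Block starts before Vocals Session ends → Vocals Session and Strings Block overlap.
Woodwind Warm-up starts after Vocals Session ends.
Woodwind Warm-up starts before Strings Block ends → Strings Block and Woodwind Warm-up overlap.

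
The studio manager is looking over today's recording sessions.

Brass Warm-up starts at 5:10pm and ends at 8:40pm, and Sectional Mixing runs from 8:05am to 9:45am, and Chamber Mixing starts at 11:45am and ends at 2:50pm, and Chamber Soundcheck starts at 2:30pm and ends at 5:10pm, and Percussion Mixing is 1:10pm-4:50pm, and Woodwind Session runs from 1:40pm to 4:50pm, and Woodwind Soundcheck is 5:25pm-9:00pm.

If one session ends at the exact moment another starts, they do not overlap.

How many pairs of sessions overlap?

Sorted by start: Sectional Mixing, Chamber Mixing, Percussion Mixing, Woodwind Session, Chamber Soundcheck, Brass Warm-up, Woodwind Soundcheck.
Chamber Mixing starts after Sectional Mixing ends, so nothing later overlaps Sectional Mixing either.
Percussion Mixing starts before Chamber Mixing ends → Chamber Mixing and Percussion Mixing overlap.
Woodwind Session starts before Chamber Mixing ends → Chamber Mixing and Woodwind Session overlap.
Chamber Soundcheck starts before Chamber Mixing ends → Chamber Mixing and Chamber Soundcheck overlap.
Brass Warm-up starts after Chamber Mixing ends, so nothing later overlaps Chamber Mixing either.
Woodwind Session starts before Percussion Mixing ends → Percussion Mixing and Woodwind Session overlap.
Chamber Soundcheck starts before Percussion Mixing ends → Percussion Mixing and Chamber Soundcheck overlap.
Brass Warm-up starts after Percussion Mixing ends, so nothing later overlaps Percussion Mixing either.
Chamber Soundcheck starts before Woodwind Session ends → Woodwind Session and Chamber Soundcheck overlap.
Brass Warm-up starts after Woodwind Session ends, so nothing later overlaps Woodwind Session either.
Brass Warm-up starts exactly when Chamber Soundcheck ends (back-to-back, no overlap), so nothing later overlaps Chamber Soundcheck either.
Woodwind Soundcheck starts before Brass Warm-up ends → Brass Warm-up and Woodwind Soundcheck overlap.
Overlapping pairs: Brass Warm-up & Woodwind Soundcheck, Chamber Mixing & Chamber Soundcheck, Chamber Mixing & Percussion Mixing, Chamber Mixing & Woodwind Session, Chamber Soundcheck & Percussion Mixing, Chamber Soundcheck & Woodwind Session, Percussion Mixing & Woodwind Session — 7 in total.

7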